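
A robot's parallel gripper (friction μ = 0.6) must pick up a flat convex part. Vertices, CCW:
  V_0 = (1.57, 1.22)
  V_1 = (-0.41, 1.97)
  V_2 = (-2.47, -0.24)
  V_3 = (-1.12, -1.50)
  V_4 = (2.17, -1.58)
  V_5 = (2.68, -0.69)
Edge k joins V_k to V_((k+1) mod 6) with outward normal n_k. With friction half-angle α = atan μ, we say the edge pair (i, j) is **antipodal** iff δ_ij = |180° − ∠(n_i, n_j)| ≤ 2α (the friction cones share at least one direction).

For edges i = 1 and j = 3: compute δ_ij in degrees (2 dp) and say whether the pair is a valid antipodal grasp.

α = atan 0.6 = 30.96°;  2α = 61.93°
edge 1: e_1 = (-2.06, -2.21);  n_1 = (-0.7315, +0.6818)
edge 3: e_3 = (+3.29, -0.08);  n_3 = (-0.0243, -0.9997)
∠(n_1, n_3) = 131.60°
δ = |180° − 131.60°| = 48.40°
48.40° ≤ 2α = 61.93°  →  valid

δ = 48.40°, valid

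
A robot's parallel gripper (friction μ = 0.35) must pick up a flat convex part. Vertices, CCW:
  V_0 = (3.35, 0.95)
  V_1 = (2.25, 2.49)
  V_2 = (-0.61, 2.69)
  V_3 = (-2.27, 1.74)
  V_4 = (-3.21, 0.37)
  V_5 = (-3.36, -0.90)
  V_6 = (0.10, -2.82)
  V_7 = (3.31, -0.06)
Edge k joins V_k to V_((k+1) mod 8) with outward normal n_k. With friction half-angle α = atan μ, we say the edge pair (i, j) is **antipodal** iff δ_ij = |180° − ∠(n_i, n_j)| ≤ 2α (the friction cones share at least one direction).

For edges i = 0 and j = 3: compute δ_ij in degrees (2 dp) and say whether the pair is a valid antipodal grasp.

δ = 69.99°, invalid

α = atan 0.35 = 19.29°;  2α = 38.58°
edge 0: e_0 = (-1.10, +1.54);  n_0 = (+0.8137, +0.5812)
edge 3: e_3 = (-0.94, -1.37);  n_3 = (-0.8246, +0.5658)
∠(n_0, n_3) = 110.01°
δ = |180° − 110.01°| = 69.99°
69.99° > 2α = 38.58°  →  invalid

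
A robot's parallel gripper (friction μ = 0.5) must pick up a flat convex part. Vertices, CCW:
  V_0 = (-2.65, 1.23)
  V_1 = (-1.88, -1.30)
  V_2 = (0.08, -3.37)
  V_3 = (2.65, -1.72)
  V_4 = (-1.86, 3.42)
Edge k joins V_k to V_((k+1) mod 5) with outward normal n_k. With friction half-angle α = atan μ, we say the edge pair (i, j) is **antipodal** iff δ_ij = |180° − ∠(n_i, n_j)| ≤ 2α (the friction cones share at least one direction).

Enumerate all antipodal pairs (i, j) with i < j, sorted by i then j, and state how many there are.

α = atan 0.5 = 26.57°;  2α = 53.13°
n_0 = (-0.9567, -0.2912)
n_1 = (-0.7261, -0.6876)
n_2 = (+0.5403, -0.8415)
n_3 = (+0.7517, +0.6595)
n_4 = (-0.9407, +0.3393)
  (0,1): δ = 153.49°  ·
  (0,2): δ = 74.23°  ·
  (0,3): δ = 24.34°  ✓
  (0,4): δ = 143.24°  ·
  (1,2): δ = 100.74°  ·
  (1,3): δ = 2.17°  ✓
  (1,4): δ = 116.73°  ·
  (2,3): δ = 81.44°  ·
  (2,4): δ = 37.46°  ✓
  (3,4): δ = 61.10°  ·
antipodal pairs: 3

count = 3; pairs: (0,3), (1,3), (2,4)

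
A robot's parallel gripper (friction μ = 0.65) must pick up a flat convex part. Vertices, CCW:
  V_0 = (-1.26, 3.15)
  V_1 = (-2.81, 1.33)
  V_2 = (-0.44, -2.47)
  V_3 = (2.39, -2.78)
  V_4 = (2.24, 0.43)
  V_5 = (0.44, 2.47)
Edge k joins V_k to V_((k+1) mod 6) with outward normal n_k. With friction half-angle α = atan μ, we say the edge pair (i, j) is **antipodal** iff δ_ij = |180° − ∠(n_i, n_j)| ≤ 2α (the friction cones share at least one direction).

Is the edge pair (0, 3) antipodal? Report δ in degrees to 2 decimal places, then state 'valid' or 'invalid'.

δ = 43.09°, valid

α = atan 0.65 = 33.02°;  2α = 66.05°
edge 0: e_0 = (-1.55, -1.82);  n_0 = (-0.7613, +0.6484)
edge 3: e_3 = (-0.15, +3.21);  n_3 = (+0.9989, +0.0467)
∠(n_0, n_3) = 136.91°
δ = |180° − 136.91°| = 43.09°
43.09° ≤ 2α = 66.05°  →  valid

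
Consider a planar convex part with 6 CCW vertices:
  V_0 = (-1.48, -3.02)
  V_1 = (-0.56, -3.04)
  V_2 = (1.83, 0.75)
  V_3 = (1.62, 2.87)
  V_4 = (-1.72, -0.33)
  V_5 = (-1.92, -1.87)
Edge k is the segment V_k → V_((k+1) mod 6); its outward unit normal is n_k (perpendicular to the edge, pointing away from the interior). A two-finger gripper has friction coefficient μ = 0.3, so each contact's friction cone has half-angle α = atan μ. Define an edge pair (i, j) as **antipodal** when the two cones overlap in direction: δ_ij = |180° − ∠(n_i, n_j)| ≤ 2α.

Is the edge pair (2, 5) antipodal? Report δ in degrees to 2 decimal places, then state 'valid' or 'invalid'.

α = atan 0.3 = 16.70°;  2α = 33.40°
edge 2: e_2 = (-0.21, +2.12);  n_2 = (+0.9951, +0.0986)
edge 5: e_5 = (+0.44, -1.15);  n_5 = (-0.9340, -0.3573)
∠(n_2, n_5) = 164.72°
δ = |180° − 164.72°| = 15.28°
15.28° ≤ 2α = 33.40°  →  valid

δ = 15.28°, valid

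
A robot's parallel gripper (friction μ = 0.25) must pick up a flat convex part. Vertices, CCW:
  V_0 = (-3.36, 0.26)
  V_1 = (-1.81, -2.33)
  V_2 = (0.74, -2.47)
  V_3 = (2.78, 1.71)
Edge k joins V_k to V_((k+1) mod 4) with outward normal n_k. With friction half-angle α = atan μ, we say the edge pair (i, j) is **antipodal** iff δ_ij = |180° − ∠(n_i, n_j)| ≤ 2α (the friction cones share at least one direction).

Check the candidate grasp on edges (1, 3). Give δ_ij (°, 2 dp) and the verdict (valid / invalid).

α = atan 0.25 = 14.04°;  2α = 28.07°
edge 1: e_1 = (+2.55, -0.14);  n_1 = (-0.0548, -0.9985)
edge 3: e_3 = (-6.14, -1.45);  n_3 = (-0.2298, +0.9732)
∠(n_1, n_3) = 163.57°
δ = |180° − 163.57°| = 16.43°
16.43° ≤ 2α = 28.07°  →  valid

δ = 16.43°, valid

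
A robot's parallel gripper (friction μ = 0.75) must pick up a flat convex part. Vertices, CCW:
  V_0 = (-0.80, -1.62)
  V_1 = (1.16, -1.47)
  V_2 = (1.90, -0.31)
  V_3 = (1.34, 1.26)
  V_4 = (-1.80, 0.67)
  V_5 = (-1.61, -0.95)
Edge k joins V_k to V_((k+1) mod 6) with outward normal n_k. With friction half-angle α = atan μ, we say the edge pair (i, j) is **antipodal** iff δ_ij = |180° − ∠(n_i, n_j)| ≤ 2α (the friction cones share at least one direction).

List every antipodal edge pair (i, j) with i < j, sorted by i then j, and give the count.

count = 6; pairs: (0,3), (1,3), (1,4), (2,4), (2,5), (3,5)

α = atan 0.75 = 36.87°;  2α = 73.74°
n_0 = (+0.0763, -0.9971)
n_1 = (+0.8431, -0.5378)
n_2 = (+0.9419, +0.3360)
n_3 = (-0.1847, +0.9828)
n_4 = (-0.9932, -0.1165)
n_5 = (-0.6374, -0.7706)
  (0,1): δ = 126.91°  ·
  (0,2): δ = 74.75°  ·
  (0,3): δ = 6.27°  ✓
  (0,4): δ = 92.31°  ·
  (0,5): δ = 136.03°  ·
  (1,2): δ = 127.83°  ·
  (1,3): δ = 46.82°  ✓
  (1,4): δ = 39.22°  ✓
  (1,5): δ = 82.94°  ·
  (2,3): δ = 98.99°  ·
  (2,4): δ = 12.94°  ✓
  (2,5): δ = 30.77°  ✓
  (3,4): δ = 93.95°  ·
  (3,5): δ = 50.24°  ✓
  (4,5): δ = 136.29°  ·
antipodal pairs: 6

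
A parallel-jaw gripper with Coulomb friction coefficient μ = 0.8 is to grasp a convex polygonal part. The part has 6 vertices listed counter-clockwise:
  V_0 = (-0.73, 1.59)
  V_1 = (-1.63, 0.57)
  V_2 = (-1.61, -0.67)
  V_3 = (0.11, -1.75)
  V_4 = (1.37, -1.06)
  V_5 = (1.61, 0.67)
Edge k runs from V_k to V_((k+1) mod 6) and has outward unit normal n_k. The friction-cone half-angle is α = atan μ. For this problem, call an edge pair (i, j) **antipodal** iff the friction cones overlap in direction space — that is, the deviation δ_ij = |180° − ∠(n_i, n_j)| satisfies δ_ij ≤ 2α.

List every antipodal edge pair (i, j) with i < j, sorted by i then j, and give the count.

α = atan 0.8 = 38.66°;  2α = 77.32°
n_0 = (-0.7498, +0.6616)
n_1 = (-0.9999, -0.0161)
n_2 = (-0.5318, -0.8469)
n_3 = (+0.4803, -0.8771)
n_4 = (+0.9905, -0.1374)
n_5 = (+0.3659, +0.9307)
  (0,1): δ = 137.65°  ·
  (0,2): δ = 80.70°  ·
  (0,3): δ = 19.87°  ✓
  (0,4): δ = 33.53°  ✓
  (0,5): δ = 109.96°  ·
  (1,2): δ = 123.05°  ·
  (1,3): δ = 62.22°  ✓
  (1,4): δ = 8.82°  ✓
  (1,5): δ = 67.61°  ✓
  (2,3): δ = 119.17°  ·
  (2,4): δ = 65.77°  ✓
  (2,5): δ = 10.66°  ✓
  (3,4): δ = 126.60°  ·
  (3,5): δ = 50.17°  ✓
  (4,5): δ = 103.56°  ·
antipodal pairs: 8

count = 8; pairs: (0,3), (0,4), (1,3), (1,4), (1,5), (2,4), (2,5), (3,5)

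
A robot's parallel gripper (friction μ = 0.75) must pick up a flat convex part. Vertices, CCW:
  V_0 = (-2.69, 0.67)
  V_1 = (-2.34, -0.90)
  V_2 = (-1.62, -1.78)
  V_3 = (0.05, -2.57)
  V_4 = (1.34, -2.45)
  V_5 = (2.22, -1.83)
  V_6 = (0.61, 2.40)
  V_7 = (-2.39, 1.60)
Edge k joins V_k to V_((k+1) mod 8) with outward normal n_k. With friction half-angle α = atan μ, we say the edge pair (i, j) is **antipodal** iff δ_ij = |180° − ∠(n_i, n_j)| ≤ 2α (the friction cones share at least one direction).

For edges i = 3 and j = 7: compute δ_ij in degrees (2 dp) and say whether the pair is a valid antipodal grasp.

δ = 66.81°, valid

α = atan 0.75 = 36.87°;  2α = 73.74°
edge 3: e_3 = (+1.29, +0.12);  n_3 = (+0.0926, -0.9957)
edge 7: e_7 = (-0.30, -0.93);  n_7 = (-0.9517, +0.3070)
∠(n_3, n_7) = 113.19°
δ = |180° − 113.19°| = 66.81°
66.81° ≤ 2α = 73.74°  →  valid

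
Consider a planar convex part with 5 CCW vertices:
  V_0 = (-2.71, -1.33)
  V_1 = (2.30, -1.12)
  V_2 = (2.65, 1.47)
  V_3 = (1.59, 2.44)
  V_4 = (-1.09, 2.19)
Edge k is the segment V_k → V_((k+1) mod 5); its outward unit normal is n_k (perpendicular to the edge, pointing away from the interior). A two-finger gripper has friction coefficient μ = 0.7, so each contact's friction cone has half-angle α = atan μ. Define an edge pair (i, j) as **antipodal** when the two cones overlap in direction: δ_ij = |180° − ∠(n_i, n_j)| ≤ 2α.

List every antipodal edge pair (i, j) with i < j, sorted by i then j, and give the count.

α = atan 0.7 = 34.99°;  2α = 69.98°
n_0 = (+0.0419, -0.9991)
n_1 = (+0.9910, -0.1339)
n_2 = (+0.6751, +0.7377)
n_3 = (-0.0929, +0.9957)
n_4 = (-0.9084, +0.4181)
  (0,1): δ = 100.10°  ·
  (0,2): δ = 44.86°  ✓
  (0,3): δ = 2.93°  ✓
  (0,4): δ = 62.89°  ✓
  (1,2): δ = 124.77°  ·
  (1,3): δ = 76.97°  ·
  (1,4): δ = 17.02°  ✓
  (2,3): δ = 132.21°  ·
  (2,4): δ = 72.25°  ·
  (3,4): δ = 120.04°  ·
antipodal pairs: 4

count = 4; pairs: (0,2), (0,3), (0,4), (1,4)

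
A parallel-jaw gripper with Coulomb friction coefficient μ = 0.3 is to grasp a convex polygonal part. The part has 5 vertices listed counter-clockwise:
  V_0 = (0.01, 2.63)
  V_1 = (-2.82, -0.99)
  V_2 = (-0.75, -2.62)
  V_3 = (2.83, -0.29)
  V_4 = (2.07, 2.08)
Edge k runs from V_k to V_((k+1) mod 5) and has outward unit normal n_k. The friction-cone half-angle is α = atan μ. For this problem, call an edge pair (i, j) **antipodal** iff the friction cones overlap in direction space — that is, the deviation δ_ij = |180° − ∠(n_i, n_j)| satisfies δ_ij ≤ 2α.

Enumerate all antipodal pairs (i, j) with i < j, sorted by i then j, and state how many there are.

count = 2; pairs: (0,2), (1,4)

α = atan 0.3 = 16.70°;  2α = 33.40°
n_0 = (-0.7878, +0.6159)
n_1 = (-0.6187, -0.7857)
n_2 = (+0.5455, -0.8381)
n_3 = (+0.9522, +0.3054)
n_4 = (+0.2580, +0.9662)
  (0,1): δ = 90.20°  ·
  (0,2): δ = 18.93°  ✓
  (0,3): δ = 55.80°  ·
  (0,4): δ = 113.07°  ·
  (1,2): δ = 108.72°  ·
  (1,3): δ = 34.00°  ·
  (1,4): δ = 23.27°  ✓
  (2,3): δ = 105.28°  ·
  (2,4): δ = 48.01°  ·
  (3,4): δ = 122.73°  ·
antipodal pairs: 2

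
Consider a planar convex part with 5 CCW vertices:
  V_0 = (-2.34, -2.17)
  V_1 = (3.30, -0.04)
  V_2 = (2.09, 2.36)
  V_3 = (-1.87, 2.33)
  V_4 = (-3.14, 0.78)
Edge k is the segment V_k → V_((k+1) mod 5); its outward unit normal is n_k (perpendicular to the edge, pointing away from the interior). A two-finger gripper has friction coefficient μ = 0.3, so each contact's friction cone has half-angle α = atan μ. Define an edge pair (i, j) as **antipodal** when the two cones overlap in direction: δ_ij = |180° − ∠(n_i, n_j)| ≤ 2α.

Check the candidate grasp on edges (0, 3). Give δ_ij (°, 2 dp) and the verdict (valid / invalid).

α = atan 0.3 = 16.70°;  2α = 33.40°
edge 0: e_0 = (+5.64, +2.13);  n_0 = (+0.3533, -0.9355)
edge 3: e_3 = (-1.27, -1.55);  n_3 = (-0.7735, +0.6338)
∠(n_0, n_3) = 150.02°
δ = |180° − 150.02°| = 29.98°
29.98° ≤ 2α = 33.40°  →  valid

δ = 29.98°, valid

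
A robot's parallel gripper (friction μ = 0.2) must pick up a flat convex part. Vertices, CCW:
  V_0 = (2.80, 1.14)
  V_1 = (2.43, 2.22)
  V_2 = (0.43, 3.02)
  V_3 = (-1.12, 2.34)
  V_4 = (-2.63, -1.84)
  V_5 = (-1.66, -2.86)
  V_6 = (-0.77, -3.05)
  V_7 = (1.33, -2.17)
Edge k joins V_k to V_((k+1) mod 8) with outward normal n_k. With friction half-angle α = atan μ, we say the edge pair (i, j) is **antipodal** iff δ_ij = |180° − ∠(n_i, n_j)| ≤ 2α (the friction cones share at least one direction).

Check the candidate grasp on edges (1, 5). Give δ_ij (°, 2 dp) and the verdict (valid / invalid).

α = atan 0.2 = 11.31°;  2α = 22.62°
edge 1: e_1 = (-2.00, +0.80);  n_1 = (+0.3714, +0.9285)
edge 5: e_5 = (+0.89, -0.19);  n_5 = (-0.2088, -0.9780)
∠(n_1, n_5) = 170.25°
δ = |180° − 170.25°| = 9.75°
9.75° ≤ 2α = 22.62°  →  valid

δ = 9.75°, valid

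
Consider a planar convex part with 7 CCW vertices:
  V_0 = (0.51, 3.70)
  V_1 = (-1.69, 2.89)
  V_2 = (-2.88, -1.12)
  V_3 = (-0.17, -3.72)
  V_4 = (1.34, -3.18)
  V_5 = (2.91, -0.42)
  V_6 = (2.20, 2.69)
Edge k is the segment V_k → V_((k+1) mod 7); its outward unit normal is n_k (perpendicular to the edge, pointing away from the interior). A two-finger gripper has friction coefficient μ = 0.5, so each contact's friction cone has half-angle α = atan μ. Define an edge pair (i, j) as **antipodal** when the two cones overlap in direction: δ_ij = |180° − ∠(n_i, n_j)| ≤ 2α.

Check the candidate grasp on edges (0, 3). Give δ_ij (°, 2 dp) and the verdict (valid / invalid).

α = atan 0.5 = 26.57°;  2α = 53.13°
edge 0: e_0 = (-2.20, -0.81);  n_0 = (-0.3455, +0.9384)
edge 3: e_3 = (+1.51, +0.54);  n_3 = (+0.3367, -0.9416)
∠(n_0, n_3) = 179.47°
δ = |180° − 179.47°| = 0.53°
0.53° ≤ 2α = 53.13°  →  valid

δ = 0.53°, valid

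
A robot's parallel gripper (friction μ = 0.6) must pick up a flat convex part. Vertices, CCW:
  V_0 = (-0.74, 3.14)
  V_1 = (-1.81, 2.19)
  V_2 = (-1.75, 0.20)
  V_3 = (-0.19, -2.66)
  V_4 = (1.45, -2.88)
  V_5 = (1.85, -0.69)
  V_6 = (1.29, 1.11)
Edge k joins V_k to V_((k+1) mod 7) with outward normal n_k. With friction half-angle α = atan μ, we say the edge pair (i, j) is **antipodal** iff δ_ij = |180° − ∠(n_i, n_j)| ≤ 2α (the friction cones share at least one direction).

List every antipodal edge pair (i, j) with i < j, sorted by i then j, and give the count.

count = 9; pairs: (0,3), (0,4), (1,4), (1,5), (1,6), (2,4), (2,5), (2,6), (3,6)

α = atan 0.6 = 30.96°;  2α = 61.93°
n_0 = (-0.6639, +0.7478)
n_1 = (-0.9995, -0.0301)
n_2 = (-0.8779, -0.4789)
n_3 = (-0.1330, -0.9911)
n_4 = (+0.9837, -0.1797)
n_5 = (+0.9549, +0.2971)
n_6 = (+0.7071, +0.7071)
  (0,1): δ = 129.87°  ·
  (0,2): δ = 102.99°  ·
  (0,3): δ = 49.24°  ✓
  (0,4): δ = 38.05°  ✓
  (0,5): δ = 65.68°  ·
  (0,6): δ = 93.40°  ·
  (1,2): δ = 153.12°  ·
  (1,3): δ = 99.37°  ·
  (1,4): δ = 12.08°  ✓
  (1,5): δ = 15.55°  ✓
  (1,6): δ = 43.27°  ✓
  (2,3): δ = 126.25°  ·
  (2,4): δ = 38.96°  ✓
  (2,5): δ = 11.33°  ✓
  (2,6): δ = 16.39°  ✓
  (3,4): δ = 92.71°  ·
  (3,5): δ = 65.08°  ·
  (3,6): δ = 37.36°  ✓
  (4,5): δ = 152.37°  ·
  (4,6): δ = 124.65°  ·
  (5,6): δ = 152.28°  ·
antipodal pairs: 9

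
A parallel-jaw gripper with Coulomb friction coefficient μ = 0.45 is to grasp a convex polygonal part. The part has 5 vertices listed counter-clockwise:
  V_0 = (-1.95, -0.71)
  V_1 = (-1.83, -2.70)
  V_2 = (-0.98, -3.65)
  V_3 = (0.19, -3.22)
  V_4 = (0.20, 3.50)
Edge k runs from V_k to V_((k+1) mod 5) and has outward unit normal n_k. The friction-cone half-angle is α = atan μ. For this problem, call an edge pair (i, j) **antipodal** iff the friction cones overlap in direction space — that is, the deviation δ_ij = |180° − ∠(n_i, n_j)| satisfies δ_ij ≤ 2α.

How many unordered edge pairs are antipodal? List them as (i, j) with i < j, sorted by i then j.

count = 4; pairs: (0,3), (1,3), (2,4), (3,4)

α = atan 0.45 = 24.23°;  2α = 48.46°
n_0 = (-0.9982, -0.0602)
n_1 = (-0.7452, -0.6668)
n_2 = (+0.3450, -0.9386)
n_3 = (+1.0000, -0.0015)
n_4 = (-0.8906, +0.4548)
  (0,1): δ = 141.63°  ·
  (0,2): δ = 73.27°  ·
  (0,3): δ = 3.54°  ✓
  (0,4): δ = 149.50°  ·
  (1,2): δ = 111.64°  ·
  (1,3): δ = 41.91°  ✓
  (1,4): δ = 111.13°  ·
  (2,3): δ = 110.26°  ·
  (2,4): δ = 42.77°  ✓
  (3,4): δ = 26.97°  ✓
antipodal pairs: 4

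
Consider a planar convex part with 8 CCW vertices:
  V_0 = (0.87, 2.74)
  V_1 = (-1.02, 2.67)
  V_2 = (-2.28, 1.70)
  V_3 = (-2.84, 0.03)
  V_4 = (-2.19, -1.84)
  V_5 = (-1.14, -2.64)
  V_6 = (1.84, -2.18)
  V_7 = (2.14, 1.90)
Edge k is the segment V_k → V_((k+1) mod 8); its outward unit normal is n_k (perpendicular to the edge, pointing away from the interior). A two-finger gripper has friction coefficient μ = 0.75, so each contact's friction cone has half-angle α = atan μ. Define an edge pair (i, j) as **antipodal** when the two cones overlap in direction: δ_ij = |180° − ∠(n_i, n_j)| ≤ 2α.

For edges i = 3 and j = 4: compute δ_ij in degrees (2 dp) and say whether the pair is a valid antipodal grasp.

δ = 146.47°, invalid

α = atan 0.75 = 36.87°;  2α = 73.74°
edge 3: e_3 = (+0.65, -1.87);  n_3 = (-0.9446, -0.3283)
edge 4: e_4 = (+1.05, -0.80);  n_4 = (-0.6060, -0.7954)
∠(n_3, n_4) = 33.53°
δ = |180° − 33.53°| = 146.47°
146.47° > 2α = 73.74°  →  invalid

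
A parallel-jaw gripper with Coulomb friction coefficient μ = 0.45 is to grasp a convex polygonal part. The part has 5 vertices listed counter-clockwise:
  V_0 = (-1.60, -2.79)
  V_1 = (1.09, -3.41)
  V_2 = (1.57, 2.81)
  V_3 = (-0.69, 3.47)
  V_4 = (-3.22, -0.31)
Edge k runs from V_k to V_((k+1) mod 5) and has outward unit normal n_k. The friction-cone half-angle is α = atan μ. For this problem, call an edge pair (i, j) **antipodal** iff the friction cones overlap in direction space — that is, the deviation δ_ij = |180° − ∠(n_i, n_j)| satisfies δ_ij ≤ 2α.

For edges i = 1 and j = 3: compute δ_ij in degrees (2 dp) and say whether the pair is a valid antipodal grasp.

α = atan 0.45 = 24.23°;  2α = 48.46°
edge 1: e_1 = (+0.48, +6.22);  n_1 = (+0.9970, -0.0769)
edge 3: e_3 = (-2.53, -3.78);  n_3 = (-0.8310, +0.5562)
∠(n_1, n_3) = 150.62°
δ = |180° − 150.62°| = 29.38°
29.38° ≤ 2α = 48.46°  →  valid

δ = 29.38°, valid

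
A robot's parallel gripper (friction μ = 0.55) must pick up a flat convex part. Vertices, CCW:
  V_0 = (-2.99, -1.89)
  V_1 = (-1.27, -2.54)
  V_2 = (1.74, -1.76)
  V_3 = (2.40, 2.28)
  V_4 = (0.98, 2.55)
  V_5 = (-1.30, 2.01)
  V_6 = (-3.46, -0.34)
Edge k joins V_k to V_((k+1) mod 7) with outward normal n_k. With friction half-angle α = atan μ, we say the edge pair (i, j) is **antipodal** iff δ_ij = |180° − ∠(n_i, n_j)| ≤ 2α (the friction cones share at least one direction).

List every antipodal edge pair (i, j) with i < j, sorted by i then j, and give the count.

count = 7; pairs: (0,3), (0,4), (1,3), (1,4), (1,5), (2,5), (2,6)

α = atan 0.55 = 28.81°;  2α = 57.62°
n_0 = (-0.3535, -0.9354)
n_1 = (+0.2509, -0.9680)
n_2 = (+0.9869, -0.1612)
n_3 = (+0.1868, +0.9824)
n_4 = (-0.2305, +0.9731)
n_5 = (-0.7362, +0.6767)
n_6 = (-0.9570, -0.2902)
  (0,1): δ = 144.77°  ·
  (0,2): δ = 78.58°  ·
  (0,3): δ = 9.94°  ✓
  (0,4): δ = 34.03°  ✓
  (0,5): δ = 68.11°  ·
  (0,6): δ = 127.57°  ·
  (1,2): δ = 113.81°  ·
  (1,3): δ = 25.29°  ✓
  (1,4): δ = 1.20°  ✓
  (1,5): δ = 32.88°  ✓
  (1,6): δ = 92.34°  ·
  (2,3): δ = 91.49°  ·
  (2,4): δ = 67.40°  ·
  (2,5): δ = 33.31°  ✓
  (2,6): δ = 26.15°  ✓
  (3,4): δ = 155.91°  ·
  (3,5): δ = 121.82°  ·
  (3,6): δ = 62.37°  ·
  (4,5): δ = 145.91°  ·
  (4,6): δ = 86.46°  ·
  (5,6): δ = 120.54°  ·
antipodal pairs: 7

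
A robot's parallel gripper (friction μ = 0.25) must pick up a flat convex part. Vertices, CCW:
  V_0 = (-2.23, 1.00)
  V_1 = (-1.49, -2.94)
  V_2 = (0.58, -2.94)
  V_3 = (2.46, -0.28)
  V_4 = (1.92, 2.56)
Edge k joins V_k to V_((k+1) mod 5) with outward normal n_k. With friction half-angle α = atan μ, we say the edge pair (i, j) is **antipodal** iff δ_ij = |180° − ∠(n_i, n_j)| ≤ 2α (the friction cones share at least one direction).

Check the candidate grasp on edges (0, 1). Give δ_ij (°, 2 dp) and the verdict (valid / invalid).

δ = 100.64°, invalid

α = atan 0.25 = 14.04°;  2α = 28.07°
edge 0: e_0 = (+0.74, -3.94);  n_0 = (-0.9828, -0.1846)
edge 1: e_1 = (+2.07, +0.00);  n_1 = (+0.0000, -1.0000)
∠(n_0, n_1) = 79.36°
δ = |180° − 79.36°| = 100.64°
100.64° > 2α = 28.07°  →  invalid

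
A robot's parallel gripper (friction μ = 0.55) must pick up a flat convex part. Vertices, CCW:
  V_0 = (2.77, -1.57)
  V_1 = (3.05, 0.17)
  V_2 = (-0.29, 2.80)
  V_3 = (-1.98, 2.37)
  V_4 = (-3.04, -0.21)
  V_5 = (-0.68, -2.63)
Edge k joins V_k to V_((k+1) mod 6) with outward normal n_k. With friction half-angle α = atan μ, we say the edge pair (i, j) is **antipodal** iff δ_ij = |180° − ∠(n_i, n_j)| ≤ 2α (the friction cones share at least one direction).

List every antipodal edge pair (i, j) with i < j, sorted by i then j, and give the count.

count = 6; pairs: (0,3), (0,4), (1,4), (1,5), (2,5), (3,5)

α = atan 0.55 = 28.81°;  2α = 57.62°
n_0 = (+0.9873, -0.1589)
n_1 = (+0.6187, +0.7857)
n_2 = (-0.2466, +0.9691)
n_3 = (-0.9250, +0.3800)
n_4 = (-0.7159, -0.6982)
n_5 = (+0.2937, -0.9559)
  (0,1): δ = 119.08°  ·
  (0,2): δ = 66.58°  ·
  (0,3): δ = 13.19°  ✓
  (0,4): δ = 53.42°  ✓
  (0,5): δ = 116.22°  ·
  (1,2): δ = 127.51°  ·
  (1,3): δ = 74.12°  ·
  (1,4): δ = 7.50°  ✓
  (1,5): δ = 55.30°  ✓
  (2,3): δ = 126.61°  ·
  (2,4): δ = 59.99°  ·
  (2,5): δ = 2.80°  ✓
  (3,4): δ = 113.38°  ·
  (3,5): δ = 50.59°  ✓
  (4,5): δ = 117.20°  ·
antipodal pairs: 6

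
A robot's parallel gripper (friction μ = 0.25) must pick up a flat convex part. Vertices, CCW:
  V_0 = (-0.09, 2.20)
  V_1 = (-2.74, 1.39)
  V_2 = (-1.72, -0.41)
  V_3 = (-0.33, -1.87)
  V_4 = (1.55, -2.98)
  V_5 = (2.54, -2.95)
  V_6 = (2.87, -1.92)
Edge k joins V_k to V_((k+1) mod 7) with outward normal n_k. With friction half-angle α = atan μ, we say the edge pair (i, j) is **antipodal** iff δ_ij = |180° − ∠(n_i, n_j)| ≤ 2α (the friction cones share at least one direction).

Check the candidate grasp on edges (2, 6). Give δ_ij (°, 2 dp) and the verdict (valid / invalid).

δ = 7.90°, valid

α = atan 0.25 = 14.04°;  2α = 28.07°
edge 2: e_2 = (+1.39, -1.46);  n_2 = (-0.7243, -0.6895)
edge 6: e_6 = (-2.96, +4.12);  n_6 = (+0.8121, +0.5835)
∠(n_2, n_6) = 172.10°
δ = |180° − 172.10°| = 7.90°
7.90° ≤ 2α = 28.07°  →  valid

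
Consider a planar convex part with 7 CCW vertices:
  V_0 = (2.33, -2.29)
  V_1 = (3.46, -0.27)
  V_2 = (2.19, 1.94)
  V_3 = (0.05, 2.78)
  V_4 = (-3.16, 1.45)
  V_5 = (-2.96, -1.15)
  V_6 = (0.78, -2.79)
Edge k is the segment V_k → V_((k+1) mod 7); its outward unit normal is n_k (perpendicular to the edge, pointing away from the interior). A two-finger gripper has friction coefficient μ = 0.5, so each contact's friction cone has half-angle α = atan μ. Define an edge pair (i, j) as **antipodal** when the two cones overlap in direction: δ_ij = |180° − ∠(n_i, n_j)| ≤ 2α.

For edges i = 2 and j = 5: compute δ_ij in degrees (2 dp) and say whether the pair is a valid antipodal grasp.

α = atan 0.5 = 26.57°;  2α = 53.13°
edge 2: e_2 = (-2.14, +0.84);  n_2 = (+0.3654, +0.9309)
edge 5: e_5 = (+3.74, -1.64);  n_5 = (-0.4016, -0.9158)
∠(n_2, n_5) = 177.75°
δ = |180° − 177.75°| = 2.25°
2.25° ≤ 2α = 53.13°  →  valid

δ = 2.25°, valid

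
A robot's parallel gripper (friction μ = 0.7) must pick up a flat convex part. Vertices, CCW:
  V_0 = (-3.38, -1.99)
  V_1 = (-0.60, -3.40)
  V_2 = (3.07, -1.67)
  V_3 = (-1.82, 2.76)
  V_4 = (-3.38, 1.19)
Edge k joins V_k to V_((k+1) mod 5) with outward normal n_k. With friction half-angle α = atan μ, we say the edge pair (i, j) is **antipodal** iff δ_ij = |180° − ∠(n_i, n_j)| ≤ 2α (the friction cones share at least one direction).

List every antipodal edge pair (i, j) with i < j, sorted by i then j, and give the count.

α = atan 0.7 = 34.99°;  2α = 69.98°
n_0 = (-0.4523, -0.8918)
n_1 = (+0.4264, -0.9045)
n_2 = (+0.6714, +0.7411)
n_3 = (-0.7094, +0.7048)
n_4 = (-1.0000, -0.0000)
  (0,1): δ = 127.87°  ·
  (0,2): δ = 15.28°  ✓
  (0,3): δ = 72.08°  ·
  (0,4): δ = 116.89°  ·
  (1,2): δ = 67.41°  ✓
  (1,3): δ = 19.94°  ✓
  (1,4): δ = 64.76°  ✓
  (2,3): δ = 92.64°  ·
  (2,4): δ = 47.83°  ✓
  (3,4): δ = 135.18°  ·
antipodal pairs: 5

count = 5; pairs: (0,2), (1,2), (1,3), (1,4), (2,4)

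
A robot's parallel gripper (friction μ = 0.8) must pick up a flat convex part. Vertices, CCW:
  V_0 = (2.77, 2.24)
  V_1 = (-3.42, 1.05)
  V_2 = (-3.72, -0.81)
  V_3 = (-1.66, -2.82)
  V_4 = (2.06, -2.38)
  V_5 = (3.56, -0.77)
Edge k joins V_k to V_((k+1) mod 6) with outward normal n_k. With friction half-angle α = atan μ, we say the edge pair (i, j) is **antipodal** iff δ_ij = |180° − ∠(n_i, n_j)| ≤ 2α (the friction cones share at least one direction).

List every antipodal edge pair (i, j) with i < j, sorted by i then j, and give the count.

count = 7; pairs: (0,2), (0,3), (0,4), (1,3), (1,4), (1,5), (2,5)

α = atan 0.8 = 38.66°;  2α = 77.32°
n_0 = (-0.1888, +0.9820)
n_1 = (-0.9872, +0.1592)
n_2 = (-0.6984, -0.7157)
n_3 = (+0.1175, -0.9931)
n_4 = (+0.7317, -0.6817)
n_5 = (+0.9672, +0.2539)
  (0,1): δ = 110.04°  ·
  (0,2): δ = 55.18°  ✓
  (0,3): δ = 4.14°  ✓
  (0,4): δ = 36.14°  ✓
  (0,5): δ = 93.82°  ·
  (1,2): δ = 125.13°  ·
  (1,3): δ = 74.09°  ✓
  (1,4): δ = 33.81°  ✓
  (1,5): δ = 23.87°  ✓
  (2,3): δ = 128.96°  ·
  (2,4): δ = 88.68°  ·
  (2,5): δ = 31.00°  ✓
  (3,4): δ = 139.72°  ·
  (3,5): δ = 82.04°  ·
  (4,5): δ = 122.32°  ·
antipodal pairs: 7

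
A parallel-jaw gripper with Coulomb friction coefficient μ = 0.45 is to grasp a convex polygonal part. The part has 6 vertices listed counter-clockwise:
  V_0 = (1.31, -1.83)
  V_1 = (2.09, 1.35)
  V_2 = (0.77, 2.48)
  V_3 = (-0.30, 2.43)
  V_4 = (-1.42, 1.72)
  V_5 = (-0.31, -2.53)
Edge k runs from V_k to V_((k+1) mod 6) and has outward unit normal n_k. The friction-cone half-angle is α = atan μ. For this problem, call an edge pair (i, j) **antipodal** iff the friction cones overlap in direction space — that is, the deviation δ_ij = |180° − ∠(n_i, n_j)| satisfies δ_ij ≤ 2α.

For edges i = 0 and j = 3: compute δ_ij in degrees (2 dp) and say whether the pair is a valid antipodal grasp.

δ = 43.85°, valid

α = atan 0.45 = 24.23°;  2α = 48.46°
edge 0: e_0 = (+0.78, +3.18);  n_0 = (+0.9712, -0.2382)
edge 3: e_3 = (-1.12, -0.71);  n_3 = (-0.5354, +0.8446)
∠(n_0, n_3) = 136.15°
δ = |180° − 136.15°| = 43.85°
43.85° ≤ 2α = 48.46°  →  valid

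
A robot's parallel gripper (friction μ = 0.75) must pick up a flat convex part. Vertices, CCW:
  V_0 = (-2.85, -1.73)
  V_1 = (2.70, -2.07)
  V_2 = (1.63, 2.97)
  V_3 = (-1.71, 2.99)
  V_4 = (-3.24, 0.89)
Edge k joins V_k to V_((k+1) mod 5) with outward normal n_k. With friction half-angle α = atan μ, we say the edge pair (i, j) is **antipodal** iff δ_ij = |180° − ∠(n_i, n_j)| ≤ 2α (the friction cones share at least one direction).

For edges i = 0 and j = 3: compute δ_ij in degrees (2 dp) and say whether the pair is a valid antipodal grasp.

δ = 57.43°, valid

α = atan 0.75 = 36.87°;  2α = 73.74°
edge 0: e_0 = (+5.55, -0.34);  n_0 = (-0.0611, -0.9981)
edge 3: e_3 = (-1.53, -2.10);  n_3 = (-0.8082, +0.5889)
∠(n_0, n_3) = 122.57°
δ = |180° − 122.57°| = 57.43°
57.43° ≤ 2α = 73.74°  →  valid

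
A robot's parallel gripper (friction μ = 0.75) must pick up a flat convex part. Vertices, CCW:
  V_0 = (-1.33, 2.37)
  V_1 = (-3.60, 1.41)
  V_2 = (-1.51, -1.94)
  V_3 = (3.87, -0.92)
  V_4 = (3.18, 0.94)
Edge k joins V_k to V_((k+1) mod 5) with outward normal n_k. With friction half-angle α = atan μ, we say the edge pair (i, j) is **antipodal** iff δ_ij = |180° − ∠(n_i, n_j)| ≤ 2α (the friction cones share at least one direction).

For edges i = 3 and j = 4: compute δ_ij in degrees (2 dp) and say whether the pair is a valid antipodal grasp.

δ = 127.95°, invalid

α = atan 0.75 = 36.87°;  2α = 73.74°
edge 3: e_3 = (-0.69, +1.86);  n_3 = (+0.9376, +0.3478)
edge 4: e_4 = (-4.51, +1.43);  n_4 = (+0.3022, +0.9532)
∠(n_3, n_4) = 52.05°
δ = |180° − 52.05°| = 127.95°
127.95° > 2α = 73.74°  →  invalid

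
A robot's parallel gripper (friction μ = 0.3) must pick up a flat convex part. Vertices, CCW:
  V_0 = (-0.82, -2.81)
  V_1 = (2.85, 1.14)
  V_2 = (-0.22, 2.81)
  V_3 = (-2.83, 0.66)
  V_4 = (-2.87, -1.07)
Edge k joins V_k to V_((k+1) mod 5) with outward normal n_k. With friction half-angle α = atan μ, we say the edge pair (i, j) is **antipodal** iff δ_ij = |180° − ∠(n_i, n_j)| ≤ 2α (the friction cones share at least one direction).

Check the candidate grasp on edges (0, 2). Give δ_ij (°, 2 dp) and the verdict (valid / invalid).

δ = 7.62°, valid

α = atan 0.3 = 16.70°;  2α = 33.40°
edge 0: e_0 = (+3.67, +3.95);  n_0 = (+0.7326, -0.6807)
edge 2: e_2 = (-2.61, -2.15);  n_2 = (-0.6358, +0.7718)
∠(n_0, n_2) = 172.38°
δ = |180° − 172.38°| = 7.62°
7.62° ≤ 2α = 33.40°  →  valid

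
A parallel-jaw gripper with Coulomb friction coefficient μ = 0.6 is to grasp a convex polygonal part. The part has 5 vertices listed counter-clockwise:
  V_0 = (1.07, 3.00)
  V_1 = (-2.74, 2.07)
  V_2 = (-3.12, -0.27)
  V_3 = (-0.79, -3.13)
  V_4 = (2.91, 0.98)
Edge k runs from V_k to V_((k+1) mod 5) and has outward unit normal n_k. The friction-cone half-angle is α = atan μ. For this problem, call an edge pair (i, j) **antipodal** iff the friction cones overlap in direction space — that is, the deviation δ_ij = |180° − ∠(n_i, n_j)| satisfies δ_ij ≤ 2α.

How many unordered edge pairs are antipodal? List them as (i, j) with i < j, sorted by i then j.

count = 4; pairs: (0,3), (1,3), (1,4), (2,4)

α = atan 0.6 = 30.96°;  2α = 61.93°
n_0 = (-0.2371, +0.9715)
n_1 = (-0.9871, +0.1603)
n_2 = (-0.7753, -0.6316)
n_3 = (+0.7432, -0.6691)
n_4 = (+0.7393, +0.6734)
  (0,1): δ = 112.94°  ·
  (0,2): δ = 64.55°  ·
  (0,3): δ = 34.29°  ✓
  (0,4): δ = 118.61°  ·
  (1,2): δ = 131.61°  ·
  (1,3): δ = 32.77°  ✓
  (1,4): δ = 51.55°  ✓
  (2,3): δ = 81.16°  ·
  (2,4): δ = 3.16°  ✓
  (3,4): δ = 95.67°  ·
antipodal pairs: 4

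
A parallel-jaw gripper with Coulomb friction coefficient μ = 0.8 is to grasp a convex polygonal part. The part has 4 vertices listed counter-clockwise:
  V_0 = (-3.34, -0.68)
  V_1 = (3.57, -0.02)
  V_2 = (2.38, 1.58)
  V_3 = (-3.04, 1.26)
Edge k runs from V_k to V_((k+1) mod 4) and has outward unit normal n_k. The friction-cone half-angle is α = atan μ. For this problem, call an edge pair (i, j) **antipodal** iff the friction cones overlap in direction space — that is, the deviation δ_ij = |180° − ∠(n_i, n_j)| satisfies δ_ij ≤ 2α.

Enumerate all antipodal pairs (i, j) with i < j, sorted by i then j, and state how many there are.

α = atan 0.8 = 38.66°;  2α = 77.32°
n_0 = (+0.0951, -0.9955)
n_1 = (+0.8024, +0.5968)
n_2 = (-0.0589, +0.9983)
n_3 = (-0.9883, +0.1528)
  (0,1): δ = 58.82°  ✓
  (0,2): δ = 2.08°  ✓
  (0,3): δ = 75.75°  ✓
  (1,2): δ = 123.26°  ·
  (1,3): δ = 45.43°  ✓
  (2,3): δ = 102.17°  ·
antipodal pairs: 4

count = 4; pairs: (0,1), (0,2), (0,3), (1,3)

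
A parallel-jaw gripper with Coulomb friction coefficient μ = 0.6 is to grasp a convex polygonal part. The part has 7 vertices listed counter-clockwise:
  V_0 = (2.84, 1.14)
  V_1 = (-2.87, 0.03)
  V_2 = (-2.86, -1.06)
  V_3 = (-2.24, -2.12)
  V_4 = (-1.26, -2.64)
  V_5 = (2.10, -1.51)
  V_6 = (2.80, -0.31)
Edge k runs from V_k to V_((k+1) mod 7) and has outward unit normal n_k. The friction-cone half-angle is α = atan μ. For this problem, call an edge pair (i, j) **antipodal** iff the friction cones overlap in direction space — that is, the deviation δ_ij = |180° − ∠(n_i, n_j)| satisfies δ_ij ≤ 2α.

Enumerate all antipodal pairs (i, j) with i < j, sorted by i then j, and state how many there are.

count = 7; pairs: (0,3), (0,4), (0,5), (1,5), (1,6), (2,5), (2,6)

α = atan 0.6 = 30.96°;  2α = 61.93°
n_0 = (-0.1908, +0.9816)
n_1 = (-1.0000, -0.0092)
n_2 = (-0.8632, -0.5049)
n_3 = (-0.4687, -0.8833)
n_4 = (+0.3188, -0.9478)
n_5 = (+0.8638, -0.5039)
n_6 = (+0.9996, -0.0276)
  (0,1): δ = 100.48°  ·
  (0,2): δ = 70.68°  ·
  (0,3): δ = 38.95°  ✓
  (0,4): δ = 7.59°  ✓
  (0,5): δ = 48.74°  ✓
  (0,6): δ = 77.42°  ·
  (1,2): δ = 150.20°  ·
  (1,3): δ = 118.48°  ·
  (1,4): δ = 71.94°  ·
  (1,5): δ = 30.78°  ✓
  (1,6): δ = 2.11°  ✓
  (2,3): δ = 148.27°  ·
  (2,4): δ = 101.74°  ·
  (2,5): δ = 60.58°  ✓
  (2,6): δ = 31.90°  ✓
  (3,4): δ = 133.46°  ·
  (3,5): δ = 92.31°  ·
  (3,6): δ = 63.63°  ·
  (4,5): δ = 138.84°  ·
  (4,6): δ = 110.17°  ·
  (5,6): δ = 151.32°  ·
antipodal pairs: 7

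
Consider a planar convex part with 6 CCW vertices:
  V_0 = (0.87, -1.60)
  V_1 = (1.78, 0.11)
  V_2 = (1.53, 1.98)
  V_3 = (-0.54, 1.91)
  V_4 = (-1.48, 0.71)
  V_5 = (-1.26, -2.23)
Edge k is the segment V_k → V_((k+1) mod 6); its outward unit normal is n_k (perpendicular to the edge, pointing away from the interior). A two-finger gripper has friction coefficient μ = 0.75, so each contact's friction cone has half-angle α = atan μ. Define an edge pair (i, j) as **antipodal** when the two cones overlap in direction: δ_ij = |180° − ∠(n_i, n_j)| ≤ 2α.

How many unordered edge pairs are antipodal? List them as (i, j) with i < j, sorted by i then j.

count = 7; pairs: (0,2), (0,3), (0,4), (1,3), (1,4), (2,5), (3,5)

α = atan 0.75 = 36.87°;  2α = 73.74°
n_0 = (+0.8828, -0.4698)
n_1 = (+0.9912, +0.1325)
n_2 = (-0.0338, +0.9994)
n_3 = (-0.7872, +0.6167)
n_4 = (-0.9972, -0.0746)
n_5 = (+0.2836, -0.9589)
  (0,1): δ = 144.36°  ·
  (0,2): δ = 60.04°  ✓
  (0,3): δ = 10.05°  ✓
  (0,4): δ = 32.30°  ✓
  (0,5): δ = 134.50°  ·
  (1,2): δ = 95.68°  ·
  (1,3): δ = 45.69°  ✓
  (1,4): δ = 3.34°  ✓
  (1,5): δ = 98.86°  ·
  (2,3): δ = 130.01°  ·
  (2,4): δ = 87.66°  ·
  (2,5): δ = 14.54°  ✓
  (3,4): δ = 137.65°  ·
  (3,5): δ = 35.45°  ✓
  (4,5): δ = 77.80°  ·
antipodal pairs: 7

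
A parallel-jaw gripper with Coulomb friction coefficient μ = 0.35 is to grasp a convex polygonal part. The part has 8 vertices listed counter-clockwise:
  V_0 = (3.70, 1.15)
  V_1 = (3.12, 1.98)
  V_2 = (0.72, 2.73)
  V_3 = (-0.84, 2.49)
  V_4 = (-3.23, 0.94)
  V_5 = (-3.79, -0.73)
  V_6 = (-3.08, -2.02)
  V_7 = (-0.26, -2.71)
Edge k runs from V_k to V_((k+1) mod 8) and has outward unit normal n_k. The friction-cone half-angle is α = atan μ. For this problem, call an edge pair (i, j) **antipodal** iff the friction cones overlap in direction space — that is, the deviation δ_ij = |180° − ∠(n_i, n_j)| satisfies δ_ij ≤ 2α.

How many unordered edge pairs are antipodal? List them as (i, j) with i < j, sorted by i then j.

count = 6; pairs: (0,5), (1,6), (2,6), (2,7), (3,7), (4,7)

α = atan 0.35 = 19.29°;  2α = 38.58°
n_0 = (+0.8197, +0.5728)
n_1 = (+0.2983, +0.9545)
n_2 = (-0.1521, +0.9884)
n_3 = (-0.5441, +0.8390)
n_4 = (-0.9481, +0.3179)
n_5 = (-0.8761, -0.4822)
n_6 = (-0.2377, -0.9713)
n_7 = (+0.6980, -0.7161)
  (0,1): δ = 142.30°  ·
  (0,2): δ = 116.20°  ·
  (0,3): δ = 91.98°  ·
  (0,4): δ = 53.48°  ·
  (0,5): δ = 6.12°  ✓
  (0,6): δ = 41.31°  ·
  (0,7): δ = 99.32°  ·
  (1,2): δ = 153.90°  ·
  (1,3): δ = 129.68°  ·
  (1,4): δ = 91.18°  ·
  (1,5): δ = 43.82°  ·
  (1,6): δ = 3.60°  ✓
  (1,7): δ = 61.62°  ·
  (2,3): δ = 155.78°  ·
  (2,4): δ = 117.28°  ·
  (2,5): δ = 69.92°  ·
  (2,6): δ = 22.50°  ✓
  (2,7): δ = 35.52°  ✓
  (3,4): δ = 141.50°  ·
  (3,5): δ = 94.14°  ·
  (3,6): δ = 46.71°  ·
  (3,7): δ = 11.30°  ✓
  (4,5): δ = 132.63°  ·
  (4,6): δ = 85.21°  ·
  (4,7): δ = 27.19°  ✓
  (5,6): δ = 132.58°  ·
  (5,7): δ = 74.56°  ·
  (6,7): δ = 121.98°  ·
antipodal pairs: 6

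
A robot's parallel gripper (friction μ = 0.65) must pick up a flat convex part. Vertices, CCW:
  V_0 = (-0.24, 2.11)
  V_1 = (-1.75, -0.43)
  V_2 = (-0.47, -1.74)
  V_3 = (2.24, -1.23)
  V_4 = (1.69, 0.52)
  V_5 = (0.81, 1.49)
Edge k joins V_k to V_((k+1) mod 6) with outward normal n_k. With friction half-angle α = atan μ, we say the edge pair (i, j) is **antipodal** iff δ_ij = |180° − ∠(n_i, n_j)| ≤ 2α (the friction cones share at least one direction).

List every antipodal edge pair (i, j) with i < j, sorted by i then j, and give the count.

α = atan 0.65 = 33.02°;  2α = 66.05°
n_0 = (-0.8596, +0.5110)
n_1 = (-0.7152, -0.6989)
n_2 = (+0.1849, -0.9827)
n_3 = (+0.9540, +0.2998)
n_4 = (+0.7406, +0.6719)
n_5 = (+0.5085, +0.8611)
  (0,1): δ = 104.93°  ·
  (0,2): δ = 48.61°  ✓
  (0,3): δ = 48.18°  ✓
  (0,4): δ = 72.95°  ·
  (0,5): δ = 90.17°  ·
  (1,2): δ = 123.68°  ·
  (1,3): δ = 26.89°  ✓
  (1,4): δ = 2.12°  ✓
  (1,5): δ = 15.10°  ✓
  (2,3): δ = 83.21°  ·
  (2,4): δ = 58.44°  ✓
  (2,5): δ = 41.22°  ✓
  (3,4): δ = 155.23°  ·
  (3,5): δ = 138.01°  ·
  (4,5): δ = 162.78°  ·
antipodal pairs: 7

count = 7; pairs: (0,2), (0,3), (1,3), (1,4), (1,5), (2,4), (2,5)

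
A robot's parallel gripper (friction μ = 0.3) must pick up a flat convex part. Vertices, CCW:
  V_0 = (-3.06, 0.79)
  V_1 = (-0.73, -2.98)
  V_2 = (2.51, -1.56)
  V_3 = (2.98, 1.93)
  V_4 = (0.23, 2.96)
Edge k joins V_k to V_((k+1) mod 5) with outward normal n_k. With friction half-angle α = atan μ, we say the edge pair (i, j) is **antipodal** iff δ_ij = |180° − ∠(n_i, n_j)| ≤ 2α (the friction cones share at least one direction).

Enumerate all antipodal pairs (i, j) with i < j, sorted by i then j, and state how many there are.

α = atan 0.3 = 16.70°;  2α = 33.40°
n_0 = (-0.8506, -0.5257)
n_1 = (+0.4014, -0.9159)
n_2 = (+0.9911, -0.1335)
n_3 = (+0.3508, +0.9365)
n_4 = (-0.5506, +0.8348)
  (0,1): δ = 98.05°  ·
  (0,2): δ = 39.39°  ·
  (0,3): δ = 37.75°  ·
  (0,4): δ = 91.69°  ·
  (1,2): δ = 121.34°  ·
  (1,3): δ = 44.20°  ·
  (1,4): δ = 9.74°  ✓
  (2,3): δ = 102.86°  ·
  (2,4): δ = 48.92°  ·
  (3,4): δ = 126.06°  ·
antipodal pairs: 1

count = 1; pairs: (1,4)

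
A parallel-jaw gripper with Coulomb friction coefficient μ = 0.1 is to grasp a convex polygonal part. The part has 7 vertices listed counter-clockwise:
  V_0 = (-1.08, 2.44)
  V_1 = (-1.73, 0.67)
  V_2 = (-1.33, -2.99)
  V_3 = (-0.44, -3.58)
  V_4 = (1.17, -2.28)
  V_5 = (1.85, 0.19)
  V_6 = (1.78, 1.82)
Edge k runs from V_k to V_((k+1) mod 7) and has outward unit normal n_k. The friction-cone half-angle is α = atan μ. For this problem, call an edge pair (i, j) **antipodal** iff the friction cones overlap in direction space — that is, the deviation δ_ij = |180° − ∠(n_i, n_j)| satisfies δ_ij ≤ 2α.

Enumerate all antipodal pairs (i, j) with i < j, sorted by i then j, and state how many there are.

count = 2; pairs: (0,4), (1,5)

α = atan 0.1 = 5.71°;  2α = 11.42°
n_0 = (-0.9387, +0.3447)
n_1 = (-0.9941, -0.1086)
n_2 = (-0.5525, -0.8335)
n_3 = (+0.6282, -0.7780)
n_4 = (+0.9641, -0.2654)
n_5 = (+0.9991, +0.0429)
n_6 = (+0.2119, +0.9773)
  (0,1): δ = 153.60°  ·
  (0,2): δ = 103.38°  ·
  (0,3): δ = 30.92°  ·
  (0,4): δ = 4.77°  ✓
  (0,5): δ = 22.62°  ·
  (0,6): δ = 97.93°  ·
  (1,2): δ = 129.78°  ·
  (1,3): δ = 57.32°  ·
  (1,4): δ = 21.63°  ·
  (1,5): δ = 3.78°  ✓
  (1,6): δ = 71.53°  ·
  (2,3): δ = 107.54°  ·
  (2,4): δ = 71.85°  ·
  (2,5): δ = 54.00°  ·
  (2,6): δ = 21.31°  ·
  (3,4): δ = 144.31°  ·
  (3,5): δ = 126.46°  ·
  (3,6): δ = 51.15°  ·
  (4,5): δ = 162.15°  ·
  (4,6): δ = 86.84°  ·
  (5,6): δ = 104.69°  ·
antipodal pairs: 2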